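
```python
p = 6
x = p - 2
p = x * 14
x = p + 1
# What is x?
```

Answer: 57

Derivation:
Trace (tracking x):
p = 6  # -> p = 6
x = p - 2  # -> x = 4
p = x * 14  # -> p = 56
x = p + 1  # -> x = 57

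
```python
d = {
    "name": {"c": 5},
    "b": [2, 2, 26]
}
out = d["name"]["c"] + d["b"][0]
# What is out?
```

Trace (tracking out):
d = {'name': {'c': 5}, 'b': [2, 2, 26]}  # -> d = {'name': {'c': 5}, 'b': [2, 2, 26]}
out = d['name']['c'] + d['b'][0]  # -> out = 7

Answer: 7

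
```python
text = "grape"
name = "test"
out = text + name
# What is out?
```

Trace (tracking out):
text = 'grape'  # -> text = 'grape'
name = 'test'  # -> name = 'test'
out = text + name  # -> out = 'grapetest'

Answer: 'grapetest'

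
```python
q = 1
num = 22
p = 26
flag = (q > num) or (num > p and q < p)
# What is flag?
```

Trace (tracking flag):
q = 1  # -> q = 1
num = 22  # -> num = 22
p = 26  # -> p = 26
flag = q > num or (num > p and q < p)  # -> flag = False

Answer: False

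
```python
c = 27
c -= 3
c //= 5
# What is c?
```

Answer: 4

Derivation:
Trace (tracking c):
c = 27  # -> c = 27
c -= 3  # -> c = 24
c //= 5  # -> c = 4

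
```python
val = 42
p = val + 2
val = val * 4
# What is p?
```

Trace (tracking p):
val = 42  # -> val = 42
p = val + 2  # -> p = 44
val = val * 4  # -> val = 168

Answer: 44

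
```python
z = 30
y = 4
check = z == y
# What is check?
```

Trace (tracking check):
z = 30  # -> z = 30
y = 4  # -> y = 4
check = z == y  # -> check = False

Answer: False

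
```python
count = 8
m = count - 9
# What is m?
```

Trace (tracking m):
count = 8  # -> count = 8
m = count - 9  # -> m = -1

Answer: -1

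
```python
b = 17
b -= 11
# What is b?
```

Answer: 6

Derivation:
Trace (tracking b):
b = 17  # -> b = 17
b -= 11  # -> b = 6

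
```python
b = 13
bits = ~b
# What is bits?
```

Answer: -14

Derivation:
Trace (tracking bits):
b = 13  # -> b = 13
bits = ~b  # -> bits = -14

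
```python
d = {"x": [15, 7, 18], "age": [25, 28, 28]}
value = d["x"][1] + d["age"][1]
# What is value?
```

Answer: 35

Derivation:
Trace (tracking value):
d = {'x': [15, 7, 18], 'age': [25, 28, 28]}  # -> d = {'x': [15, 7, 18], 'age': [25, 28, 28]}
value = d['x'][1] + d['age'][1]  # -> value = 35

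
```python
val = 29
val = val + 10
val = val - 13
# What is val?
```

Trace (tracking val):
val = 29  # -> val = 29
val = val + 10  # -> val = 39
val = val - 13  # -> val = 26

Answer: 26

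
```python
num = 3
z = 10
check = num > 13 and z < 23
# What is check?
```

Answer: False

Derivation:
Trace (tracking check):
num = 3  # -> num = 3
z = 10  # -> z = 10
check = num > 13 and z < 23  # -> check = False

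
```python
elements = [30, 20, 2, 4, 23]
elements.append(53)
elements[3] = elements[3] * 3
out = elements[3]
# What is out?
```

Trace (tracking out):
elements = [30, 20, 2, 4, 23]  # -> elements = [30, 20, 2, 4, 23]
elements.append(53)  # -> elements = [30, 20, 2, 4, 23, 53]
elements[3] = elements[3] * 3  # -> elements = [30, 20, 2, 12, 23, 53]
out = elements[3]  # -> out = 12

Answer: 12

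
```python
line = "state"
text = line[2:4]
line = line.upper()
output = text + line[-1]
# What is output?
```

Answer: 'atE'

Derivation:
Trace (tracking output):
line = 'state'  # -> line = 'state'
text = line[2:4]  # -> text = 'at'
line = line.upper()  # -> line = 'STATE'
output = text + line[-1]  # -> output = 'atE'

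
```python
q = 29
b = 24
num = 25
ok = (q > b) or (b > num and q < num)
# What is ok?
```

Trace (tracking ok):
q = 29  # -> q = 29
b = 24  # -> b = 24
num = 25  # -> num = 25
ok = q > b or (b > num and q < num)  # -> ok = True

Answer: True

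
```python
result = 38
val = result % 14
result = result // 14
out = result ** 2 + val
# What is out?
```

Answer: 14

Derivation:
Trace (tracking out):
result = 38  # -> result = 38
val = result % 14  # -> val = 10
result = result // 14  # -> result = 2
out = result ** 2 + val  # -> out = 14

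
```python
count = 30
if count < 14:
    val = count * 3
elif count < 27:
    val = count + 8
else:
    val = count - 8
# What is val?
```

Trace (tracking val):
count = 30  # -> count = 30
if count < 14:  # condition is False
elif count < 27:  # condition is False
else:
    val = count - 8  # -> val = 22

Answer: 22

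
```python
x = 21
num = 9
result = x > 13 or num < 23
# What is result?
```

Trace (tracking result):
x = 21  # -> x = 21
num = 9  # -> num = 9
result = x > 13 or num < 23  # -> result = True

Answer: True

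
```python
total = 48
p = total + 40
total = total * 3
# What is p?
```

Answer: 88

Derivation:
Trace (tracking p):
total = 48  # -> total = 48
p = total + 40  # -> p = 88
total = total * 3  # -> total = 144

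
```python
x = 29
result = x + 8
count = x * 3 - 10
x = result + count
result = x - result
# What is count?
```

Answer: 77

Derivation:
Trace (tracking count):
x = 29  # -> x = 29
result = x + 8  # -> result = 37
count = x * 3 - 10  # -> count = 77
x = result + count  # -> x = 114
result = x - result  # -> result = 77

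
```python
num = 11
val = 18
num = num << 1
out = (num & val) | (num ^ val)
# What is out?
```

Trace (tracking out):
num = 11  # -> num = 11
val = 18  # -> val = 18
num = num << 1  # -> num = 22
out = num & val | num ^ val  # -> out = 22

Answer: 22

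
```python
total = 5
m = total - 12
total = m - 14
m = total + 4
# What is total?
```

Answer: -21

Derivation:
Trace (tracking total):
total = 5  # -> total = 5
m = total - 12  # -> m = -7
total = m - 14  # -> total = -21
m = total + 4  # -> m = -17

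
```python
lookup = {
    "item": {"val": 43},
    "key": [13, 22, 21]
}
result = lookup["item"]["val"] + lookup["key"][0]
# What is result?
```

Answer: 56

Derivation:
Trace (tracking result):
lookup = {'item': {'val': 43}, 'key': [13, 22, 21]}  # -> lookup = {'item': {'val': 43}, 'key': [13, 22, 21]}
result = lookup['item']['val'] + lookup['key'][0]  # -> result = 56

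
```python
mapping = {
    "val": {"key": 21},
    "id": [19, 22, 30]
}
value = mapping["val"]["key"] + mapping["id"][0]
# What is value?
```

Trace (tracking value):
mapping = {'val': {'key': 21}, 'id': [19, 22, 30]}  # -> mapping = {'val': {'key': 21}, 'id': [19, 22, 30]}
value = mapping['val']['key'] + mapping['id'][0]  # -> value = 40

Answer: 40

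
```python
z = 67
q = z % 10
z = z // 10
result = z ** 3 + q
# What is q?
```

Answer: 7

Derivation:
Trace (tracking q):
z = 67  # -> z = 67
q = z % 10  # -> q = 7
z = z // 10  # -> z = 6
result = z ** 3 + q  # -> result = 223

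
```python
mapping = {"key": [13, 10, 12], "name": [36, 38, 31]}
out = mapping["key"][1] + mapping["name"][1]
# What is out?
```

Answer: 48

Derivation:
Trace (tracking out):
mapping = {'key': [13, 10, 12], 'name': [36, 38, 31]}  # -> mapping = {'key': [13, 10, 12], 'name': [36, 38, 31]}
out = mapping['key'][1] + mapping['name'][1]  # -> out = 48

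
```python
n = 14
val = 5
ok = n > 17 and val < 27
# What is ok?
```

Trace (tracking ok):
n = 14  # -> n = 14
val = 5  # -> val = 5
ok = n > 17 and val < 27  # -> ok = False

Answer: False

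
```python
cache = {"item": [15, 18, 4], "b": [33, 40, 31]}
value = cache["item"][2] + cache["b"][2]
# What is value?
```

Answer: 35

Derivation:
Trace (tracking value):
cache = {'item': [15, 18, 4], 'b': [33, 40, 31]}  # -> cache = {'item': [15, 18, 4], 'b': [33, 40, 31]}
value = cache['item'][2] + cache['b'][2]  # -> value = 35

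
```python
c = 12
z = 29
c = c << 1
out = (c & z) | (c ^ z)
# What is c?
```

Answer: 24

Derivation:
Trace (tracking c):
c = 12  # -> c = 12
z = 29  # -> z = 29
c = c << 1  # -> c = 24
out = c & z | c ^ z  # -> out = 29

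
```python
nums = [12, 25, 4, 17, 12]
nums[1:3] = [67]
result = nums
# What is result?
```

Trace (tracking result):
nums = [12, 25, 4, 17, 12]  # -> nums = [12, 25, 4, 17, 12]
nums[1:3] = [67]  # -> nums = [12, 67, 17, 12]
result = nums  # -> result = [12, 67, 17, 12]

Answer: [12, 67, 17, 12]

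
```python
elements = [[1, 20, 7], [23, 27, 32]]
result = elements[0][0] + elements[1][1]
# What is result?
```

Answer: 28

Derivation:
Trace (tracking result):
elements = [[1, 20, 7], [23, 27, 32]]  # -> elements = [[1, 20, 7], [23, 27, 32]]
result = elements[0][0] + elements[1][1]  # -> result = 28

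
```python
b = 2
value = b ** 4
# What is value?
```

Trace (tracking value):
b = 2  # -> b = 2
value = b ** 4  # -> value = 16

Answer: 16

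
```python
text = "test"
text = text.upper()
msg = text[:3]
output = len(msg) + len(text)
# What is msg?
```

Answer: 'TES'

Derivation:
Trace (tracking msg):
text = 'test'  # -> text = 'test'
text = text.upper()  # -> text = 'TEST'
msg = text[:3]  # -> msg = 'TES'
output = len(msg) + len(text)  # -> output = 7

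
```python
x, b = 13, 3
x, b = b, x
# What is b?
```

Trace (tracking b):
x, b = (13, 3)  # -> x = 13, b = 3
x, b = (b, x)  # -> x = 3, b = 13

Answer: 13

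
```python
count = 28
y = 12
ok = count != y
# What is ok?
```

Answer: True

Derivation:
Trace (tracking ok):
count = 28  # -> count = 28
y = 12  # -> y = 12
ok = count != y  # -> ok = True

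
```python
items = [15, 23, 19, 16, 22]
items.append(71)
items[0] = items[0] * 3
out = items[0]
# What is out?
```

Answer: 45

Derivation:
Trace (tracking out):
items = [15, 23, 19, 16, 22]  # -> items = [15, 23, 19, 16, 22]
items.append(71)  # -> items = [15, 23, 19, 16, 22, 71]
items[0] = items[0] * 3  # -> items = [45, 23, 19, 16, 22, 71]
out = items[0]  # -> out = 45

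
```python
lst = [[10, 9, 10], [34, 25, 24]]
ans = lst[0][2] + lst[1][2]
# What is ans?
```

Trace (tracking ans):
lst = [[10, 9, 10], [34, 25, 24]]  # -> lst = [[10, 9, 10], [34, 25, 24]]
ans = lst[0][2] + lst[1][2]  # -> ans = 34

Answer: 34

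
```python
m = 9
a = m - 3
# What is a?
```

Trace (tracking a):
m = 9  # -> m = 9
a = m - 3  # -> a = 6

Answer: 6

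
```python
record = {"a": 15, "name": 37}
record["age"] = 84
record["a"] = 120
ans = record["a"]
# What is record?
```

Trace (tracking record):
record = {'a': 15, 'name': 37}  # -> record = {'a': 15, 'name': 37}
record['age'] = 84  # -> record = {'a': 15, 'name': 37, 'age': 84}
record['a'] = 120  # -> record = {'a': 120, 'name': 37, 'age': 84}
ans = record['a']  # -> ans = 120

Answer: {'a': 120, 'name': 37, 'age': 84}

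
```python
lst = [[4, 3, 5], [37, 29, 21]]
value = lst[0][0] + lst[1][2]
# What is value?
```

Answer: 25

Derivation:
Trace (tracking value):
lst = [[4, 3, 5], [37, 29, 21]]  # -> lst = [[4, 3, 5], [37, 29, 21]]
value = lst[0][0] + lst[1][2]  # -> value = 25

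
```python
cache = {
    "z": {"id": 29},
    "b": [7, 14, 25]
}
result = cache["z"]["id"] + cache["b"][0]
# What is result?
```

Trace (tracking result):
cache = {'z': {'id': 29}, 'b': [7, 14, 25]}  # -> cache = {'z': {'id': 29}, 'b': [7, 14, 25]}
result = cache['z']['id'] + cache['b'][0]  # -> result = 36

Answer: 36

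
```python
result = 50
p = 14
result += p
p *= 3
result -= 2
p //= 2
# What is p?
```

Answer: 21

Derivation:
Trace (tracking p):
result = 50  # -> result = 50
p = 14  # -> p = 14
result += p  # -> result = 64
p *= 3  # -> p = 42
result -= 2  # -> result = 62
p //= 2  # -> p = 21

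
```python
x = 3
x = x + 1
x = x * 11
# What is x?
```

Trace (tracking x):
x = 3  # -> x = 3
x = x + 1  # -> x = 4
x = x * 11  # -> x = 44

Answer: 44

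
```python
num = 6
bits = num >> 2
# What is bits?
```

Trace (tracking bits):
num = 6  # -> num = 6
bits = num >> 2  # -> bits = 1

Answer: 1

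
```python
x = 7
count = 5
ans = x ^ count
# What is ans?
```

Trace (tracking ans):
x = 7  # -> x = 7
count = 5  # -> count = 5
ans = x ^ count  # -> ans = 2

Answer: 2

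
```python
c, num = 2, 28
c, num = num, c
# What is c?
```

Answer: 28

Derivation:
Trace (tracking c):
c, num = (2, 28)  # -> c = 2, num = 28
c, num = (num, c)  # -> c = 28, num = 2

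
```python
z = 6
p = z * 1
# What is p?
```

Trace (tracking p):
z = 6  # -> z = 6
p = z * 1  # -> p = 6

Answer: 6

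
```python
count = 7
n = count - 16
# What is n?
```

Trace (tracking n):
count = 7  # -> count = 7
n = count - 16  # -> n = -9

Answer: -9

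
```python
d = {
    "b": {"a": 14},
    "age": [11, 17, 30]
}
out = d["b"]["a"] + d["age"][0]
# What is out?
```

Answer: 25

Derivation:
Trace (tracking out):
d = {'b': {'a': 14}, 'age': [11, 17, 30]}  # -> d = {'b': {'a': 14}, 'age': [11, 17, 30]}
out = d['b']['a'] + d['age'][0]  # -> out = 25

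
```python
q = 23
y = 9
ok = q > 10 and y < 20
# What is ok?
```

Trace (tracking ok):
q = 23  # -> q = 23
y = 9  # -> y = 9
ok = q > 10 and y < 20  # -> ok = True

Answer: True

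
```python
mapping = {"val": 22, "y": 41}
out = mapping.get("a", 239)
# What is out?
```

Answer: 239

Derivation:
Trace (tracking out):
mapping = {'val': 22, 'y': 41}  # -> mapping = {'val': 22, 'y': 41}
out = mapping.get('a', 239)  # -> out = 239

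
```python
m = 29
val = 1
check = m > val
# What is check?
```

Answer: True

Derivation:
Trace (tracking check):
m = 29  # -> m = 29
val = 1  # -> val = 1
check = m > val  # -> check = True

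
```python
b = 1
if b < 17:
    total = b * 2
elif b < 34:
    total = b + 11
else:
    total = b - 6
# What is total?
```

Answer: 2

Derivation:
Trace (tracking total):
b = 1  # -> b = 1
if b < 17:  # condition is True
    total = b * 2  # -> total = 2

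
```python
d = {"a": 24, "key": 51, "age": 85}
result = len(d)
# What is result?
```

Answer: 3

Derivation:
Trace (tracking result):
d = {'a': 24, 'key': 51, 'age': 85}  # -> d = {'a': 24, 'key': 51, 'age': 85}
result = len(d)  # -> result = 3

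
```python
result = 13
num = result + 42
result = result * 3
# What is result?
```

Trace (tracking result):
result = 13  # -> result = 13
num = result + 42  # -> num = 55
result = result * 3  # -> result = 39

Answer: 39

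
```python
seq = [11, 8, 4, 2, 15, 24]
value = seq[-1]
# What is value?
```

Trace (tracking value):
seq = [11, 8, 4, 2, 15, 24]  # -> seq = [11, 8, 4, 2, 15, 24]
value = seq[-1]  # -> value = 24

Answer: 24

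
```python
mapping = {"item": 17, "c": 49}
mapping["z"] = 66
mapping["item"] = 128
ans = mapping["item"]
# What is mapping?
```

Answer: {'item': 128, 'c': 49, 'z': 66}

Derivation:
Trace (tracking mapping):
mapping = {'item': 17, 'c': 49}  # -> mapping = {'item': 17, 'c': 49}
mapping['z'] = 66  # -> mapping = {'item': 17, 'c': 49, 'z': 66}
mapping['item'] = 128  # -> mapping = {'item': 128, 'c': 49, 'z': 66}
ans = mapping['item']  # -> ans = 128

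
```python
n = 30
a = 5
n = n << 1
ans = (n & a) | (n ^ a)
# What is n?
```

Answer: 60

Derivation:
Trace (tracking n):
n = 30  # -> n = 30
a = 5  # -> a = 5
n = n << 1  # -> n = 60
ans = n & a | n ^ a  # -> ans = 61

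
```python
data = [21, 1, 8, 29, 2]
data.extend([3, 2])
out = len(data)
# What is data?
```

Trace (tracking data):
data = [21, 1, 8, 29, 2]  # -> data = [21, 1, 8, 29, 2]
data.extend([3, 2])  # -> data = [21, 1, 8, 29, 2, 3, 2]
out = len(data)  # -> out = 7

Answer: [21, 1, 8, 29, 2, 3, 2]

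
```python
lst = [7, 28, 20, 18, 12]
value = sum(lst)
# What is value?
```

Answer: 85

Derivation:
Trace (tracking value):
lst = [7, 28, 20, 18, 12]  # -> lst = [7, 28, 20, 18, 12]
value = sum(lst)  # -> value = 85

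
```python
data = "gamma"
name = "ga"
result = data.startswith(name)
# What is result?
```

Trace (tracking result):
data = 'gamma'  # -> data = 'gamma'
name = 'ga'  # -> name = 'ga'
result = data.startswith(name)  # -> result = True

Answer: True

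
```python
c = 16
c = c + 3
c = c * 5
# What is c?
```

Trace (tracking c):
c = 16  # -> c = 16
c = c + 3  # -> c = 19
c = c * 5  # -> c = 95

Answer: 95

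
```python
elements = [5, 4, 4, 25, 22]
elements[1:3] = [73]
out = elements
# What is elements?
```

Answer: [5, 73, 25, 22]

Derivation:
Trace (tracking elements):
elements = [5, 4, 4, 25, 22]  # -> elements = [5, 4, 4, 25, 22]
elements[1:3] = [73]  # -> elements = [5, 73, 25, 22]
out = elements  # -> out = [5, 73, 25, 22]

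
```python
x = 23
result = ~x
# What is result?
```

Trace (tracking result):
x = 23  # -> x = 23
result = ~x  # -> result = -24

Answer: -24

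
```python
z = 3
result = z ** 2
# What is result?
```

Trace (tracking result):
z = 3  # -> z = 3
result = z ** 2  # -> result = 9

Answer: 9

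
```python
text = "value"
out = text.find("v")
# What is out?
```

Answer: 0

Derivation:
Trace (tracking out):
text = 'value'  # -> text = 'value'
out = text.find('v')  # -> out = 0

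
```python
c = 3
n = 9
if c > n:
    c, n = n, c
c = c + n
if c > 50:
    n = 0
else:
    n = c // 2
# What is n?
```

Answer: 6

Derivation:
Trace (tracking n):
c = 3  # -> c = 3
n = 9  # -> n = 9
if c > n:  # condition is False
c = c + n  # -> c = 12
if c > 50:  # condition is False
else:
    n = c // 2  # -> n = 6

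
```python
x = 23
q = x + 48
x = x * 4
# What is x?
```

Trace (tracking x):
x = 23  # -> x = 23
q = x + 48  # -> q = 71
x = x * 4  # -> x = 92

Answer: 92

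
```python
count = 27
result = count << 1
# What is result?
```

Answer: 54

Derivation:
Trace (tracking result):
count = 27  # -> count = 27
result = count << 1  # -> result = 54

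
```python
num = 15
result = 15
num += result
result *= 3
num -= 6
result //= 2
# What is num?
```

Trace (tracking num):
num = 15  # -> num = 15
result = 15  # -> result = 15
num += result  # -> num = 30
result *= 3  # -> result = 45
num -= 6  # -> num = 24
result //= 2  # -> result = 22

Answer: 24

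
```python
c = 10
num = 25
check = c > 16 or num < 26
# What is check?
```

Answer: True

Derivation:
Trace (tracking check):
c = 10  # -> c = 10
num = 25  # -> num = 25
check = c > 16 or num < 26  # -> check = True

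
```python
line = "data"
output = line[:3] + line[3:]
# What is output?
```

Answer: 'data'

Derivation:
Trace (tracking output):
line = 'data'  # -> line = 'data'
output = line[:3] + line[3:]  # -> output = 'data'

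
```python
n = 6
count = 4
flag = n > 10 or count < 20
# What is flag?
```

Trace (tracking flag):
n = 6  # -> n = 6
count = 4  # -> count = 4
flag = n > 10 or count < 20  # -> flag = True

Answer: True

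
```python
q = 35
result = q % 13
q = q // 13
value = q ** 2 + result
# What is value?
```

Answer: 13

Derivation:
Trace (tracking value):
q = 35  # -> q = 35
result = q % 13  # -> result = 9
q = q // 13  # -> q = 2
value = q ** 2 + result  # -> value = 13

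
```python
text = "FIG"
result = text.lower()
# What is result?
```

Answer: 'fig'

Derivation:
Trace (tracking result):
text = 'FIG'  # -> text = 'FIG'
result = text.lower()  # -> result = 'fig'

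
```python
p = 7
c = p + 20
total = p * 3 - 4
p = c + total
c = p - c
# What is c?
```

Trace (tracking c):
p = 7  # -> p = 7
c = p + 20  # -> c = 27
total = p * 3 - 4  # -> total = 17
p = c + total  # -> p = 44
c = p - c  # -> c = 17

Answer: 17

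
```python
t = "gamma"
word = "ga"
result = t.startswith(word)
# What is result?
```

Trace (tracking result):
t = 'gamma'  # -> t = 'gamma'
word = 'ga'  # -> word = 'ga'
result = t.startswith(word)  # -> result = True

Answer: True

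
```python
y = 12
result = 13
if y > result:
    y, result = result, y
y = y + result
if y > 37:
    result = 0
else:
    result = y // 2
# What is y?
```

Answer: 25

Derivation:
Trace (tracking y):
y = 12  # -> y = 12
result = 13  # -> result = 13
if y > result:  # condition is False
y = y + result  # -> y = 25
if y > 37:  # condition is False
else:
    result = y // 2  # -> result = 12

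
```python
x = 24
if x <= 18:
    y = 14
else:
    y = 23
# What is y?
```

Answer: 23

Derivation:
Trace (tracking y):
x = 24  # -> x = 24
if x <= 18:  # condition is False
else:
    y = 23  # -> y = 23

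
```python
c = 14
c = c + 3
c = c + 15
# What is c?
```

Answer: 32

Derivation:
Trace (tracking c):
c = 14  # -> c = 14
c = c + 3  # -> c = 17
c = c + 15  # -> c = 32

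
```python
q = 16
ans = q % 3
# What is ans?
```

Trace (tracking ans):
q = 16  # -> q = 16
ans = q % 3  # -> ans = 1

Answer: 1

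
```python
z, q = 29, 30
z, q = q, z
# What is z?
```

Answer: 30

Derivation:
Trace (tracking z):
z, q = (29, 30)  # -> z = 29, q = 30
z, q = (q, z)  # -> z = 30, q = 29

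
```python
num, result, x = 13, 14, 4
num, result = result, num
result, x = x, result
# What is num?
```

Trace (tracking num):
num, result, x = (13, 14, 4)  # -> num = 13, result = 14, x = 4
num, result = (result, num)  # -> num = 14, result = 13
result, x = (x, result)  # -> result = 4, x = 13

Answer: 14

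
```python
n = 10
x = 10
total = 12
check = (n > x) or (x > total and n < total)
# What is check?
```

Answer: False

Derivation:
Trace (tracking check):
n = 10  # -> n = 10
x = 10  # -> x = 10
total = 12  # -> total = 12
check = n > x or (x > total and n < total)  # -> check = False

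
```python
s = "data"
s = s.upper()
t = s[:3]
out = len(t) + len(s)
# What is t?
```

Answer: 'DAT'

Derivation:
Trace (tracking t):
s = 'data'  # -> s = 'data'
s = s.upper()  # -> s = 'DATA'
t = s[:3]  # -> t = 'DAT'
out = len(t) + len(s)  # -> out = 7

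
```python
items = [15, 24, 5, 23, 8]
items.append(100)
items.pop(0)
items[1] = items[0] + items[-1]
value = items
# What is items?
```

Trace (tracking items):
items = [15, 24, 5, 23, 8]  # -> items = [15, 24, 5, 23, 8]
items.append(100)  # -> items = [15, 24, 5, 23, 8, 100]
items.pop(0)  # -> items = [24, 5, 23, 8, 100]
items[1] = items[0] + items[-1]  # -> items = [24, 124, 23, 8, 100]
value = items  # -> value = [24, 124, 23, 8, 100]

Answer: [24, 124, 23, 8, 100]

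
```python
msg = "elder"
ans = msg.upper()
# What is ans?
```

Trace (tracking ans):
msg = 'elder'  # -> msg = 'elder'
ans = msg.upper()  # -> ans = 'ELDER'

Answer: 'ELDER'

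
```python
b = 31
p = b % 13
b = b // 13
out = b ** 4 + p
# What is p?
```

Trace (tracking p):
b = 31  # -> b = 31
p = b % 13  # -> p = 5
b = b // 13  # -> b = 2
out = b ** 4 + p  # -> out = 21

Answer: 5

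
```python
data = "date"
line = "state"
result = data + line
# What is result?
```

Answer: 'datestate'

Derivation:
Trace (tracking result):
data = 'date'  # -> data = 'date'
line = 'state'  # -> line = 'state'
result = data + line  # -> result = 'datestate'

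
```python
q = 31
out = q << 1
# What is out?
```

Answer: 62

Derivation:
Trace (tracking out):
q = 31  # -> q = 31
out = q << 1  # -> out = 62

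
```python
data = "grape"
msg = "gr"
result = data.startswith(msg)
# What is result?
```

Answer: True

Derivation:
Trace (tracking result):
data = 'grape'  # -> data = 'grape'
msg = 'gr'  # -> msg = 'gr'
result = data.startswith(msg)  # -> result = True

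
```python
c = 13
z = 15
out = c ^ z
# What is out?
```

Answer: 2

Derivation:
Trace (tracking out):
c = 13  # -> c = 13
z = 15  # -> z = 15
out = c ^ z  # -> out = 2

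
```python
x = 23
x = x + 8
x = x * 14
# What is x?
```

Trace (tracking x):
x = 23  # -> x = 23
x = x + 8  # -> x = 31
x = x * 14  # -> x = 434

Answer: 434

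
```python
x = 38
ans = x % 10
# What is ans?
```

Trace (tracking ans):
x = 38  # -> x = 38
ans = x % 10  # -> ans = 8

Answer: 8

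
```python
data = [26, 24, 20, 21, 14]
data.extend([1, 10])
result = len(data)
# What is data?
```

Trace (tracking data):
data = [26, 24, 20, 21, 14]  # -> data = [26, 24, 20, 21, 14]
data.extend([1, 10])  # -> data = [26, 24, 20, 21, 14, 1, 10]
result = len(data)  # -> result = 7

Answer: [26, 24, 20, 21, 14, 1, 10]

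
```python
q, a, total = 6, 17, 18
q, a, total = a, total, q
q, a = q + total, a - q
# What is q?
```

Trace (tracking q):
q, a, total = (6, 17, 18)  # -> q = 6, a = 17, total = 18
q, a, total = (a, total, q)  # -> q = 17, a = 18, total = 6
q, a = (q + total, a - q)  # -> q = 23, a = 1

Answer: 23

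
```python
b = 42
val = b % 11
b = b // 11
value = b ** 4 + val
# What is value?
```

Trace (tracking value):
b = 42  # -> b = 42
val = b % 11  # -> val = 9
b = b // 11  # -> b = 3
value = b ** 4 + val  # -> value = 90

Answer: 90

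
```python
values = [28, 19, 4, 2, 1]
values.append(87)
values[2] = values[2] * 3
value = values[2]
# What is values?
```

Answer: [28, 19, 12, 2, 1, 87]

Derivation:
Trace (tracking values):
values = [28, 19, 4, 2, 1]  # -> values = [28, 19, 4, 2, 1]
values.append(87)  # -> values = [28, 19, 4, 2, 1, 87]
values[2] = values[2] * 3  # -> values = [28, 19, 12, 2, 1, 87]
value = values[2]  # -> value = 12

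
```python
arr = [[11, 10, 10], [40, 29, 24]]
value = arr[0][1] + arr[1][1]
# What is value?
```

Answer: 39

Derivation:
Trace (tracking value):
arr = [[11, 10, 10], [40, 29, 24]]  # -> arr = [[11, 10, 10], [40, 29, 24]]
value = arr[0][1] + arr[1][1]  # -> value = 39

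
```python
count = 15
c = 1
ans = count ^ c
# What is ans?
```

Trace (tracking ans):
count = 15  # -> count = 15
c = 1  # -> c = 1
ans = count ^ c  # -> ans = 14

Answer: 14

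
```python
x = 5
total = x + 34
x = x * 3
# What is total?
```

Answer: 39

Derivation:
Trace (tracking total):
x = 5  # -> x = 5
total = x + 34  # -> total = 39
x = x * 3  # -> x = 15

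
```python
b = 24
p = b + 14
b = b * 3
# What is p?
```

Trace (tracking p):
b = 24  # -> b = 24
p = b + 14  # -> p = 38
b = b * 3  # -> b = 72

Answer: 38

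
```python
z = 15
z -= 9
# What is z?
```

Trace (tracking z):
z = 15  # -> z = 15
z -= 9  # -> z = 6

Answer: 6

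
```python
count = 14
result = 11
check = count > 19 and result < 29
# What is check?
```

Trace (tracking check):
count = 14  # -> count = 14
result = 11  # -> result = 11
check = count > 19 and result < 29  # -> check = False

Answer: False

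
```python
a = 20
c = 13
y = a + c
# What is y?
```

Answer: 33

Derivation:
Trace (tracking y):
a = 20  # -> a = 20
c = 13  # -> c = 13
y = a + c  # -> y = 33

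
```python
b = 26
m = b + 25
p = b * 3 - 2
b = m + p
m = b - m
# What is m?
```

Trace (tracking m):
b = 26  # -> b = 26
m = b + 25  # -> m = 51
p = b * 3 - 2  # -> p = 76
b = m + p  # -> b = 127
m = b - m  # -> m = 76

Answer: 76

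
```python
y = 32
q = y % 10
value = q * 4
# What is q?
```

Answer: 2

Derivation:
Trace (tracking q):
y = 32  # -> y = 32
q = y % 10  # -> q = 2
value = q * 4  # -> value = 8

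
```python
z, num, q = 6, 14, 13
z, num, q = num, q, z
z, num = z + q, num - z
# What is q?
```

Answer: 6

Derivation:
Trace (tracking q):
z, num, q = (6, 14, 13)  # -> z = 6, num = 14, q = 13
z, num, q = (num, q, z)  # -> z = 14, num = 13, q = 6
z, num = (z + q, num - z)  # -> z = 20, num = -1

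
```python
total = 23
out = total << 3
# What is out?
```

Answer: 184

Derivation:
Trace (tracking out):
total = 23  # -> total = 23
out = total << 3  # -> out = 184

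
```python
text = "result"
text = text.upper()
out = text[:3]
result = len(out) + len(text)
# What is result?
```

Answer: 9

Derivation:
Trace (tracking result):
text = 'result'  # -> text = 'result'
text = text.upper()  # -> text = 'RESULT'
out = text[:3]  # -> out = 'RES'
result = len(out) + len(text)  # -> result = 9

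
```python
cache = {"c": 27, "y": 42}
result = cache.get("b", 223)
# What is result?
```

Answer: 223

Derivation:
Trace (tracking result):
cache = {'c': 27, 'y': 42}  # -> cache = {'c': 27, 'y': 42}
result = cache.get('b', 223)  # -> result = 223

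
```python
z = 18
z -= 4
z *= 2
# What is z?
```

Answer: 28

Derivation:
Trace (tracking z):
z = 18  # -> z = 18
z -= 4  # -> z = 14
z *= 2  # -> z = 28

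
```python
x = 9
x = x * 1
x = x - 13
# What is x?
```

Answer: -4

Derivation:
Trace (tracking x):
x = 9  # -> x = 9
x = x * 1  # -> x = 9
x = x - 13  # -> x = -4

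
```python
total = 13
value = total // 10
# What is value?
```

Answer: 1

Derivation:
Trace (tracking value):
total = 13  # -> total = 13
value = total // 10  # -> value = 1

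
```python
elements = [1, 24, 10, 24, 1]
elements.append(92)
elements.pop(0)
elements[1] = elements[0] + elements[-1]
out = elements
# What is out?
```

Trace (tracking out):
elements = [1, 24, 10, 24, 1]  # -> elements = [1, 24, 10, 24, 1]
elements.append(92)  # -> elements = [1, 24, 10, 24, 1, 92]
elements.pop(0)  # -> elements = [24, 10, 24, 1, 92]
elements[1] = elements[0] + elements[-1]  # -> elements = [24, 116, 24, 1, 92]
out = elements  # -> out = [24, 116, 24, 1, 92]

Answer: [24, 116, 24, 1, 92]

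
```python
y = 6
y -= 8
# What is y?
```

Answer: -2

Derivation:
Trace (tracking y):
y = 6  # -> y = 6
y -= 8  # -> y = -2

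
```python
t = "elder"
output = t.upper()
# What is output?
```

Trace (tracking output):
t = 'elder'  # -> t = 'elder'
output = t.upper()  # -> output = 'ELDER'

Answer: 'ELDER'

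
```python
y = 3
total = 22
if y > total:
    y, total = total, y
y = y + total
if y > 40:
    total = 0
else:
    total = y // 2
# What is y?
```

Trace (tracking y):
y = 3  # -> y = 3
total = 22  # -> total = 22
if y > total:  # condition is False
y = y + total  # -> y = 25
if y > 40:  # condition is False
else:
    total = y // 2  # -> total = 12

Answer: 25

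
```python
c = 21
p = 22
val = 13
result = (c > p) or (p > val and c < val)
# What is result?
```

Trace (tracking result):
c = 21  # -> c = 21
p = 22  # -> p = 22
val = 13  # -> val = 13
result = c > p or (p > val and c < val)  # -> result = False

Answer: False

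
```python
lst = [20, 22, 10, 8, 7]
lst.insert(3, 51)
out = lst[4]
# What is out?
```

Trace (tracking out):
lst = [20, 22, 10, 8, 7]  # -> lst = [20, 22, 10, 8, 7]
lst.insert(3, 51)  # -> lst = [20, 22, 10, 51, 8, 7]
out = lst[4]  # -> out = 8

Answer: 8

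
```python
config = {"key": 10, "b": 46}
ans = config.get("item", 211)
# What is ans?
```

Trace (tracking ans):
config = {'key': 10, 'b': 46}  # -> config = {'key': 10, 'b': 46}
ans = config.get('item', 211)  # -> ans = 211

Answer: 211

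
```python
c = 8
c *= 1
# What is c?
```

Trace (tracking c):
c = 8  # -> c = 8
c *= 1  # -> c = 8

Answer: 8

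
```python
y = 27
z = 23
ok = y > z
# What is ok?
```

Trace (tracking ok):
y = 27  # -> y = 27
z = 23  # -> z = 23
ok = y > z  # -> ok = True

Answer: True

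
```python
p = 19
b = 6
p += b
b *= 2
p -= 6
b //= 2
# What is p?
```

Trace (tracking p):
p = 19  # -> p = 19
b = 6  # -> b = 6
p += b  # -> p = 25
b *= 2  # -> b = 12
p -= 6  # -> p = 19
b //= 2  # -> b = 6

Answer: 19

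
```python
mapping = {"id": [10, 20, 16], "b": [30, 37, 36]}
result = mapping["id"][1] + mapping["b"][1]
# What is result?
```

Trace (tracking result):
mapping = {'id': [10, 20, 16], 'b': [30, 37, 36]}  # -> mapping = {'id': [10, 20, 16], 'b': [30, 37, 36]}
result = mapping['id'][1] + mapping['b'][1]  # -> result = 57

Answer: 57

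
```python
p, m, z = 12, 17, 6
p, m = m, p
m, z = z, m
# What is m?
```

Answer: 6

Derivation:
Trace (tracking m):
p, m, z = (12, 17, 6)  # -> p = 12, m = 17, z = 6
p, m = (m, p)  # -> p = 17, m = 12
m, z = (z, m)  # -> m = 6, z = 12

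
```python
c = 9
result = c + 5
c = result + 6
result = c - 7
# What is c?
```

Trace (tracking c):
c = 9  # -> c = 9
result = c + 5  # -> result = 14
c = result + 6  # -> c = 20
result = c - 7  # -> result = 13

Answer: 20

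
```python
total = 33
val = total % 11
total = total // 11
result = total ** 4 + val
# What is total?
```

Answer: 3

Derivation:
Trace (tracking total):
total = 33  # -> total = 33
val = total % 11  # -> val = 0
total = total // 11  # -> total = 3
result = total ** 4 + val  # -> result = 81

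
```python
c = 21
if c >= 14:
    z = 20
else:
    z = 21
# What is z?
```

Trace (tracking z):
c = 21  # -> c = 21
if c >= 14:  # condition is True
    z = 20  # -> z = 20

Answer: 20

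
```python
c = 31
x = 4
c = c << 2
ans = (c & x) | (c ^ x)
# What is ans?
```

Trace (tracking ans):
c = 31  # -> c = 31
x = 4  # -> x = 4
c = c << 2  # -> c = 124
ans = c & x | c ^ x  # -> ans = 124

Answer: 124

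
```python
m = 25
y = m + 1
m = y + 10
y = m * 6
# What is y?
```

Answer: 216

Derivation:
Trace (tracking y):
m = 25  # -> m = 25
y = m + 1  # -> y = 26
m = y + 10  # -> m = 36
y = m * 6  # -> y = 216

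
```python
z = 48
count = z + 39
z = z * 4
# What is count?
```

Answer: 87

Derivation:
Trace (tracking count):
z = 48  # -> z = 48
count = z + 39  # -> count = 87
z = z * 4  # -> z = 192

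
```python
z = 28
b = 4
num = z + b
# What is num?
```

Trace (tracking num):
z = 28  # -> z = 28
b = 4  # -> b = 4
num = z + b  # -> num = 32

Answer: 32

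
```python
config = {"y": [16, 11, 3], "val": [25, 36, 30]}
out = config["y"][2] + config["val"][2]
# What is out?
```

Answer: 33

Derivation:
Trace (tracking out):
config = {'y': [16, 11, 3], 'val': [25, 36, 30]}  # -> config = {'y': [16, 11, 3], 'val': [25, 36, 30]}
out = config['y'][2] + config['val'][2]  # -> out = 33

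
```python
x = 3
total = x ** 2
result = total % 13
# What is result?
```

Answer: 9

Derivation:
Trace (tracking result):
x = 3  # -> x = 3
total = x ** 2  # -> total = 9
result = total % 13  # -> result = 9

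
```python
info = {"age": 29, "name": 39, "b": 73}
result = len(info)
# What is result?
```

Trace (tracking result):
info = {'age': 29, 'name': 39, 'b': 73}  # -> info = {'age': 29, 'name': 39, 'b': 73}
result = len(info)  # -> result = 3

Answer: 3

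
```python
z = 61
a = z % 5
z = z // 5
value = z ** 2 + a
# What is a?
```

Trace (tracking a):
z = 61  # -> z = 61
a = z % 5  # -> a = 1
z = z // 5  # -> z = 12
value = z ** 2 + a  # -> value = 145

Answer: 1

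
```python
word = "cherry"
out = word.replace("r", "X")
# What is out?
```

Trace (tracking out):
word = 'cherry'  # -> word = 'cherry'
out = word.replace('r', 'X')  # -> out = 'cheXXy'

Answer: 'cheXXy'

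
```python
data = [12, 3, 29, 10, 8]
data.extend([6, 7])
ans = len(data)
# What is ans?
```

Answer: 7

Derivation:
Trace (tracking ans):
data = [12, 3, 29, 10, 8]  # -> data = [12, 3, 29, 10, 8]
data.extend([6, 7])  # -> data = [12, 3, 29, 10, 8, 6, 7]
ans = len(data)  # -> ans = 7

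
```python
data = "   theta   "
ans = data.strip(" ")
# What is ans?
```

Trace (tracking ans):
data = '   theta   '  # -> data = '   theta   '
ans = data.strip(' ')  # -> ans = 'theta'

Answer: 'theta'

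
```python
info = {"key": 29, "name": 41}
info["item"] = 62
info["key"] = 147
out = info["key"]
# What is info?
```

Answer: {'key': 147, 'name': 41, 'item': 62}

Derivation:
Trace (tracking info):
info = {'key': 29, 'name': 41}  # -> info = {'key': 29, 'name': 41}
info['item'] = 62  # -> info = {'key': 29, 'name': 41, 'item': 62}
info['key'] = 147  # -> info = {'key': 147, 'name': 41, 'item': 62}
out = info['key']  # -> out = 147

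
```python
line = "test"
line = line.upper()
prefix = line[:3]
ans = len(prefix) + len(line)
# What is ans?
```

Trace (tracking ans):
line = 'test'  # -> line = 'test'
line = line.upper()  # -> line = 'TEST'
prefix = line[:3]  # -> prefix = 'TES'
ans = len(prefix) + len(line)  # -> ans = 7

Answer: 7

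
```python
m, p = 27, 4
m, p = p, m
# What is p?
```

Answer: 27

Derivation:
Trace (tracking p):
m, p = (27, 4)  # -> m = 27, p = 4
m, p = (p, m)  # -> m = 4, p = 27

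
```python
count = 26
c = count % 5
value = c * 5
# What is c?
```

Trace (tracking c):
count = 26  # -> count = 26
c = count % 5  # -> c = 1
value = c * 5  # -> value = 5

Answer: 1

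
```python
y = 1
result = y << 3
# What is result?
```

Trace (tracking result):
y = 1  # -> y = 1
result = y << 3  # -> result = 8

Answer: 8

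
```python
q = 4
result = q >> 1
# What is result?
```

Trace (tracking result):
q = 4  # -> q = 4
result = q >> 1  # -> result = 2

Answer: 2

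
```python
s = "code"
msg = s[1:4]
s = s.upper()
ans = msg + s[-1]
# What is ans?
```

Trace (tracking ans):
s = 'code'  # -> s = 'code'
msg = s[1:4]  # -> msg = 'ode'
s = s.upper()  # -> s = 'CODE'
ans = msg + s[-1]  # -> ans = 'odeE'

Answer: 'odeE'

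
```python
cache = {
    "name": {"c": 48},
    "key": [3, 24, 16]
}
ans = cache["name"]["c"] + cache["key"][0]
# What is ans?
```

Answer: 51

Derivation:
Trace (tracking ans):
cache = {'name': {'c': 48}, 'key': [3, 24, 16]}  # -> cache = {'name': {'c': 48}, 'key': [3, 24, 16]}
ans = cache['name']['c'] + cache['key'][0]  # -> ans = 51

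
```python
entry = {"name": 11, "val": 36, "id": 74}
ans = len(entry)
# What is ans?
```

Trace (tracking ans):
entry = {'name': 11, 'val': 36, 'id': 74}  # -> entry = {'name': 11, 'val': 36, 'id': 74}
ans = len(entry)  # -> ans = 3

Answer: 3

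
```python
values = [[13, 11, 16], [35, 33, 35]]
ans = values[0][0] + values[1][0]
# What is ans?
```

Trace (tracking ans):
values = [[13, 11, 16], [35, 33, 35]]  # -> values = [[13, 11, 16], [35, 33, 35]]
ans = values[0][0] + values[1][0]  # -> ans = 48

Answer: 48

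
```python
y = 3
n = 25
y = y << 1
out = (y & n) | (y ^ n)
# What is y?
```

Trace (tracking y):
y = 3  # -> y = 3
n = 25  # -> n = 25
y = y << 1  # -> y = 6
out = y & n | y ^ n  # -> out = 31

Answer: 6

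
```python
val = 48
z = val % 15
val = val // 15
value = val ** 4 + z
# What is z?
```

Trace (tracking z):
val = 48  # -> val = 48
z = val % 15  # -> z = 3
val = val // 15  # -> val = 3
value = val ** 4 + z  # -> value = 84

Answer: 3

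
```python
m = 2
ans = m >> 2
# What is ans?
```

Trace (tracking ans):
m = 2  # -> m = 2
ans = m >> 2  # -> ans = 0

Answer: 0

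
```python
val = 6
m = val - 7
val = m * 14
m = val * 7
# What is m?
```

Answer: -98

Derivation:
Trace (tracking m):
val = 6  # -> val = 6
m = val - 7  # -> m = -1
val = m * 14  # -> val = -14
m = val * 7  # -> m = -98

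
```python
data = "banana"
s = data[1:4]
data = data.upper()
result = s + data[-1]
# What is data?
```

Answer: 'BANANA'

Derivation:
Trace (tracking data):
data = 'banana'  # -> data = 'banana'
s = data[1:4]  # -> s = 'ana'
data = data.upper()  # -> data = 'BANANA'
result = s + data[-1]  # -> result = 'anaA'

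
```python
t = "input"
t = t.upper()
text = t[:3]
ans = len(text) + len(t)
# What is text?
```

Trace (tracking text):
t = 'input'  # -> t = 'input'
t = t.upper()  # -> t = 'INPUT'
text = t[:3]  # -> text = 'INP'
ans = len(text) + len(t)  # -> ans = 8

Answer: 'INP'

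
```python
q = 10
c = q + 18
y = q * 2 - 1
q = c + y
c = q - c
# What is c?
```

Answer: 19

Derivation:
Trace (tracking c):
q = 10  # -> q = 10
c = q + 18  # -> c = 28
y = q * 2 - 1  # -> y = 19
q = c + y  # -> q = 47
c = q - c  # -> c = 19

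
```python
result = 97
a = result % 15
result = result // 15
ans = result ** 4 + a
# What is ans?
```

Trace (tracking ans):
result = 97  # -> result = 97
a = result % 15  # -> a = 7
result = result // 15  # -> result = 6
ans = result ** 4 + a  # -> ans = 1303

Answer: 1303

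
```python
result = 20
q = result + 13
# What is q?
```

Trace (tracking q):
result = 20  # -> result = 20
q = result + 13  # -> q = 33

Answer: 33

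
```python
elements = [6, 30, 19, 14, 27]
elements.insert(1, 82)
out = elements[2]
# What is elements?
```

Trace (tracking elements):
elements = [6, 30, 19, 14, 27]  # -> elements = [6, 30, 19, 14, 27]
elements.insert(1, 82)  # -> elements = [6, 82, 30, 19, 14, 27]
out = elements[2]  # -> out = 30

Answer: [6, 82, 30, 19, 14, 27]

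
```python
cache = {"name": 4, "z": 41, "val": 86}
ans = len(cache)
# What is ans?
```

Trace (tracking ans):
cache = {'name': 4, 'z': 41, 'val': 86}  # -> cache = {'name': 4, 'z': 41, 'val': 86}
ans = len(cache)  # -> ans = 3

Answer: 3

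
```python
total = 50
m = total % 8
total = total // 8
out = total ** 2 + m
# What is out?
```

Trace (tracking out):
total = 50  # -> total = 50
m = total % 8  # -> m = 2
total = total // 8  # -> total = 6
out = total ** 2 + m  # -> out = 38

Answer: 38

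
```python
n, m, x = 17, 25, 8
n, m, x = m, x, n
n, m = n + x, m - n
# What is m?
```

Trace (tracking m):
n, m, x = (17, 25, 8)  # -> n = 17, m = 25, x = 8
n, m, x = (m, x, n)  # -> n = 25, m = 8, x = 17
n, m = (n + x, m - n)  # -> n = 42, m = -17

Answer: -17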